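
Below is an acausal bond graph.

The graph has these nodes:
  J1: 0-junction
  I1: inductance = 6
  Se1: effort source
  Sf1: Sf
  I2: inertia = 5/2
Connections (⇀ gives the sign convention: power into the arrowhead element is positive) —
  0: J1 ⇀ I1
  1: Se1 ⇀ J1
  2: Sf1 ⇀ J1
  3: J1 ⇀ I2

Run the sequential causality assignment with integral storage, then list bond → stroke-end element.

β1 |J1  (Se1 fixes effort; stroke away)
β2 |Sf1  (Sf1 fixes flow; stroke at Sf1)
β0 |I1  (0-jn J1 has e-setter on 1)
β3 |I2  (0-jn J1 has e-setter on 1)

#0 stroke at I1
#1 stroke at J1
#2 stroke at Sf1
#3 stroke at I2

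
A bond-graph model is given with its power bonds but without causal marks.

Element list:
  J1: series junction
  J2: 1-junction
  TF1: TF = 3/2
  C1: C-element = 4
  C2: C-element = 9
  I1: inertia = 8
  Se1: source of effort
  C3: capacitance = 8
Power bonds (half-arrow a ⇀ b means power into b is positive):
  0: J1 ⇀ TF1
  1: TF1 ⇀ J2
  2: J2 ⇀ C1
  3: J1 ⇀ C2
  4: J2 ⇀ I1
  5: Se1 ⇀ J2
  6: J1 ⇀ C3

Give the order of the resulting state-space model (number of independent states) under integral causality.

bond 5 stroke at J2  (Se1 (Se) sets effort on bond)
bond 2 stroke at J2  (prefer integral on C1)
bond 3 stroke at J1  (prefer integral on C2)
bond 4 stroke at I1  (I1 outputs flow p/I1)
bond 1 stroke at J2  (common-f at J2 fixed by 4)
bond 0 stroke at TF1  (TF TF1: opposite of bond 1)
bond 6 stroke at J1  (J1 flow already set via bond 0)

4  (C1, C2, C3, I1 all integral)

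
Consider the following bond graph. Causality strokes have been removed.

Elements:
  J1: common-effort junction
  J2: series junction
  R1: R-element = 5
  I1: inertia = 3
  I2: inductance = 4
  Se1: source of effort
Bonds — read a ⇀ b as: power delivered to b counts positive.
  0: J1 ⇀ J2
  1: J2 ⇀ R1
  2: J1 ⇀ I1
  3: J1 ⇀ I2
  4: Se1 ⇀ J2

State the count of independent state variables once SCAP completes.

2  (I1, I2 all integral)

b4 →J2  (Se1 (Se) sets effort on bond)
b2 →I1  (I1: I, integral causality)
b3 →I2  (I2 integral (f out))
b0 →J1  (only one effort-in slot at J1)
b1 →J2  (J2 flow already set via bond 0)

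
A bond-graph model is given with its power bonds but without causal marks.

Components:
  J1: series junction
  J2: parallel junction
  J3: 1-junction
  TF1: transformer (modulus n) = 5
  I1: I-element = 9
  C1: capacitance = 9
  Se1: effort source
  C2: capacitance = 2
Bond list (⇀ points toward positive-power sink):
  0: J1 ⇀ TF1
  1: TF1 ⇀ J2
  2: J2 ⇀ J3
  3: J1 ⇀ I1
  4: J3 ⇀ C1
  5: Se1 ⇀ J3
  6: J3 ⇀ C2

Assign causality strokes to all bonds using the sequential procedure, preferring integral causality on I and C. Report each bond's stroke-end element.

#5 stroke at J3  (Se1 (Se) sets effort on bond)
#3 stroke at I1  (I1 outputs flow p/I1)
#0 stroke at J1  (J1 flow already set via bond 3)
#1 stroke at TF1  (TF TF1: opposite of bond 0)
#2 stroke at J2  (J2: last free bond brings effort in)
#4 stroke at J3  (common-f at J3 fixed by 2)
#6 stroke at J3  (common-f at J3 fixed by 2)

β0 |J1
β1 |TF1
β2 |J2
β3 |I1
β4 |J3
β5 |J3
β6 |J3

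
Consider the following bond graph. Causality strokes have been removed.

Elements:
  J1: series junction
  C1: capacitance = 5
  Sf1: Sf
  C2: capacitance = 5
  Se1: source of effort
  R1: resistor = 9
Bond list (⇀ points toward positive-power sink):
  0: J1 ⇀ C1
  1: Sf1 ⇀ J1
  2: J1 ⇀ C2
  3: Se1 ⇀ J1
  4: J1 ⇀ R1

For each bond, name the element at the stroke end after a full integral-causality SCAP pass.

b0 |J1
b1 |Sf1
b2 |J1
b3 |J1
b4 |J1

#1 →Sf1  (source Sf1 imposes f)
#3 →J1  (Se1 (Se) sets effort on bond)
#0 →J1  (1-jn J1 has f-setter on 1)
#2 →J1  (J1: bond 1 brought flow, rest push out)
#4 →J1  (J1: bond 1 brought flow, rest push out)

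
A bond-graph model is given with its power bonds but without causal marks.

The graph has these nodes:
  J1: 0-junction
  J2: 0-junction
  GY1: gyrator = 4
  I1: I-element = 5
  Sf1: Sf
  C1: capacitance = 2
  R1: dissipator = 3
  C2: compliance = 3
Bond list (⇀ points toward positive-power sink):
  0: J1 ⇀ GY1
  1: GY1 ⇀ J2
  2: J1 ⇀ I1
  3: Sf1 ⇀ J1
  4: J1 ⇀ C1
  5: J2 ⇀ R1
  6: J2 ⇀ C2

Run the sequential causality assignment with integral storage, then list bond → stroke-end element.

bond 3 stroke→Sf1  (Sf1 (Sf) sets flow on bond)
bond 2 stroke→I1  (I1: I, integral causality)
bond 4 stroke→J1  (C1 outputs effort q/C1)
bond 0 stroke→GY1  (J1: bond 4 brought effort, rest push out)
bond 1 stroke→GY1  (GY1 both-in/both-out from 0)
bond 6 stroke→J2  (prefer integral on C2)
bond 5 stroke→R1  (0-jn J2 has e-setter on 6)

bond 0 →GY1
bond 1 →GY1
bond 2 →I1
bond 3 →Sf1
bond 4 →J1
bond 5 →R1
bond 6 →J2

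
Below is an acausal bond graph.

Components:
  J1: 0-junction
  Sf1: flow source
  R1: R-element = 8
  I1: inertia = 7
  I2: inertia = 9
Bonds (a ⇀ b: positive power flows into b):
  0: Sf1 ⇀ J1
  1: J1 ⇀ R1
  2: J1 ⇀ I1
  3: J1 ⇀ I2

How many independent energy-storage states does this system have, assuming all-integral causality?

b0 →Sf1  (Sf1 fixes flow; stroke at Sf1)
b2 →I1  (prefer integral on I1)
b3 →I2  (I2 integral (f out))
b1 →J1  (closing 0-jn rule on J1)

2  (I1, I2 all integral)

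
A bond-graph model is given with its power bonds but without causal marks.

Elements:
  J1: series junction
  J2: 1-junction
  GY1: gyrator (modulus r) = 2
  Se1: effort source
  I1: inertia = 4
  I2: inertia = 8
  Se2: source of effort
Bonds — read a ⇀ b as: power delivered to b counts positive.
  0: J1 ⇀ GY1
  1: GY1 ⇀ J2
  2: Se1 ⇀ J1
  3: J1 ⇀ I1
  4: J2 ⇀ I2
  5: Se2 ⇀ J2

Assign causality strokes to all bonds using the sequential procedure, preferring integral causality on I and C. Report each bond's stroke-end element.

b0 stroke at J1
b1 stroke at J2
b2 stroke at J1
b3 stroke at I1
b4 stroke at I2
b5 stroke at J2

bond 2 stroke at J1  (source Se1 imposes e)
bond 5 stroke at J2  (source Se2 imposes e)
bond 3 stroke at I1  (I1: I, integral causality)
bond 0 stroke at J1  (common-f at J1 fixed by 3)
bond 1 stroke at J2  (through GY1, causality inverts; strokes same side of GY1)
bond 4 stroke at I2  (J2: last free bond brings flow in)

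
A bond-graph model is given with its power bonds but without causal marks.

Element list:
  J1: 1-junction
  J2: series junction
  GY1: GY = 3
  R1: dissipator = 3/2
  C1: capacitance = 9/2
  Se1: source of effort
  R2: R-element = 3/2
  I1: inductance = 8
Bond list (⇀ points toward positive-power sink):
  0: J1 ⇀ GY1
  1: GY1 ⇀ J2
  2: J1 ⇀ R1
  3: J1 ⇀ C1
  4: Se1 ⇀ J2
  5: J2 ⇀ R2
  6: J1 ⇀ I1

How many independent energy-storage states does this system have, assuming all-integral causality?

2  (C1, I1 all integral)

b4 stroke→J2  (Se1 fixes effort; stroke away)
b3 stroke→J1  (C1 integral (e out))
b6 stroke→I1  (prefer integral on I1)
b0 stroke→J1  (J1: bond 6 brought flow, rest push out)
b2 stroke→J1  (common-f at J1 fixed by 6)
b1 stroke→J2  (GY1: gyrator matches bond 0)
b5 stroke→R2  (J2: last free bond brings flow in)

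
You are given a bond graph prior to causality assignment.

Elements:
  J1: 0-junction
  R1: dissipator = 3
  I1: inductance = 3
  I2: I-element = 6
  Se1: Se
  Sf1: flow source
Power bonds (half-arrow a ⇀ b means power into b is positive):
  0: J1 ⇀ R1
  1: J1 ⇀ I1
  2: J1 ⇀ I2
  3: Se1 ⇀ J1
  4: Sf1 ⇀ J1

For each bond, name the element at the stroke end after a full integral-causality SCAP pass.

bond 0 stroke→R1
bond 1 stroke→I1
bond 2 stroke→I2
bond 3 stroke→J1
bond 4 stroke→Sf1

#3 stroke at J1  (Se1 (Se) sets effort on bond)
#4 stroke at Sf1  (Sf1 fixes flow; stroke at Sf1)
#0 stroke at R1  (J1 effort already set via bond 3)
#1 stroke at I1  (J1 effort already set via bond 3)
#2 stroke at I2  (0-jn J1 has e-setter on 3)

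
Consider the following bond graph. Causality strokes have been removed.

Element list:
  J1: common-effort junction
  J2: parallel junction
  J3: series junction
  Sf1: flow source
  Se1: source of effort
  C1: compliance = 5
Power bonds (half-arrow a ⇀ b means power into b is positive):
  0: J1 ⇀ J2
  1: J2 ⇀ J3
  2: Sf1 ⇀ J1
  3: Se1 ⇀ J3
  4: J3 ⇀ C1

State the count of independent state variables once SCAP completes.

β2 stroke→Sf1  (Sf1: flow source, stroke at near end)
β3 stroke→J3  (Se1 fixes effort; stroke away)
β0 stroke→J1  (J1: last free bond brings effort in)
β1 stroke→J2  (closing 0-jn rule on J2)
β4 stroke→J3  (J3 flow already set via bond 1)

1  (C1 all integral)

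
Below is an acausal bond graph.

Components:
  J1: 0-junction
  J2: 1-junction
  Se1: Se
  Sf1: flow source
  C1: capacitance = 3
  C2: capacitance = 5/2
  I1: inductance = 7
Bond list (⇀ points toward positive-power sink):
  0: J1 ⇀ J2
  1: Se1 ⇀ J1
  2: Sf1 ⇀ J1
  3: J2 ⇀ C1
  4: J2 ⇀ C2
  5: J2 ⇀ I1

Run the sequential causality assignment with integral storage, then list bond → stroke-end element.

#0 |J2
#1 |J1
#2 |Sf1
#3 |J2
#4 |J2
#5 |I1

b1 stroke→J1  (Se1: effort source, stroke at far end)
b2 stroke→Sf1  (Sf1 fixes flow; stroke at Sf1)
b0 stroke→J2  (J1 effort already set via bond 1)
b3 stroke→J2  (C1 outputs effort q/C1)
b4 stroke→J2  (C2: C, integral causality)
b5 stroke→I1  (closing 1-jn rule on J2)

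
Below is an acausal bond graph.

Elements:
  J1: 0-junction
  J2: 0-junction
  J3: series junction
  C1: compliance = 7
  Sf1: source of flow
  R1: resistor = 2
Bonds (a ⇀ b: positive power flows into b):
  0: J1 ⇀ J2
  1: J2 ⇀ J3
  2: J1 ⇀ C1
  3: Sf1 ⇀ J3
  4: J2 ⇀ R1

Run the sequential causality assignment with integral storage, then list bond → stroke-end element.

#3 →Sf1  (Sf1 (Sf) sets flow on bond)
#1 →J3  (J3: bond 3 brought flow, rest push out)
#2 →J1  (prefer integral on C1)
#0 →J2  (J1 effort already set via bond 2)
#4 →R1  (common-e at J2 fixed by 0)

b0 stroke→J2
b1 stroke→J3
b2 stroke→J1
b3 stroke→Sf1
b4 stroke→R1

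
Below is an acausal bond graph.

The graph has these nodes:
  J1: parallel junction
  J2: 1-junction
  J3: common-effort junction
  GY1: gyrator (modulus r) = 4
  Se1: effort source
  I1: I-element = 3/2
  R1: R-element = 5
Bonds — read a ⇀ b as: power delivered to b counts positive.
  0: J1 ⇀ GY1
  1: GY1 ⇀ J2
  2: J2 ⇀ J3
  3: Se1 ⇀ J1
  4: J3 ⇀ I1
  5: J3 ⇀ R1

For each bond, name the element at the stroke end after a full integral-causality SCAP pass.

β3 stroke→J1  (Se1: effort source, stroke at far end)
β0 stroke→GY1  (0-jn J1 has e-setter on 3)
β1 stroke→GY1  (through GY1, causality inverts; strokes same side of GY1)
β2 stroke→J2  (J2: bond 1 brought flow, rest push out)
β4 stroke→I1  (prefer integral on I1)
β5 stroke→J3  (J3 needs exactly one e-in)

bond 0 stroke at GY1
bond 1 stroke at GY1
bond 2 stroke at J2
bond 3 stroke at J1
bond 4 stroke at I1
bond 5 stroke at J3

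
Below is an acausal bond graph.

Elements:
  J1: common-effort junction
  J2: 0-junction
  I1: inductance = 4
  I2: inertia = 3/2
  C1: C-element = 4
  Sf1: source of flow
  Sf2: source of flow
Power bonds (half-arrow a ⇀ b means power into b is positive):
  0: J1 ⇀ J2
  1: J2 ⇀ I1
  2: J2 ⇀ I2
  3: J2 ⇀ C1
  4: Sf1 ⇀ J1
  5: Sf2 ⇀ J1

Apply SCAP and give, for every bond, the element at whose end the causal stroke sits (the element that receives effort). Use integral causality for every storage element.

β4 →Sf1  (Sf1 (Sf) sets flow on bond)
β5 →Sf2  (source Sf2 imposes f)
β0 →J1  (J1: last free bond brings effort in)
β1 →I1  (prefer integral on I1)
β2 →I2  (I2 integral (f out))
β3 →J2  (only one effort-in slot at J2)

bond 0 stroke→J1
bond 1 stroke→I1
bond 2 stroke→I2
bond 3 stroke→J2
bond 4 stroke→Sf1
bond 5 stroke→Sf2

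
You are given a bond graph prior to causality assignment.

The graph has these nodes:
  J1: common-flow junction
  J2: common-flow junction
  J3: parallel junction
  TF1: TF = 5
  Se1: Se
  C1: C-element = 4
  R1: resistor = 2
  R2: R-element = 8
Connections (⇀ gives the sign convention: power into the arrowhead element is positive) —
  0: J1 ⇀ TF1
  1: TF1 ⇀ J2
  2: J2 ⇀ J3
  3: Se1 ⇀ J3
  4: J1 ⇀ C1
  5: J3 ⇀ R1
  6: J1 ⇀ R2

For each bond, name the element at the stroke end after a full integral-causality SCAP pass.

β3 |J3  (Se1 fixes effort; stroke away)
β2 |J2  (J3 effort already set via bond 3)
β5 |R1  (common-e at J3 fixed by 3)
β1 |TF1  (only one flow-in slot at J2)
β0 |J1  (TF1: transformer flips bond 1)
β4 |J1  (prefer integral on C1)
β6 |R2  (only one flow-in slot at J1)

b0 stroke at J1
b1 stroke at TF1
b2 stroke at J2
b3 stroke at J3
b4 stroke at J1
b5 stroke at R1
b6 stroke at R2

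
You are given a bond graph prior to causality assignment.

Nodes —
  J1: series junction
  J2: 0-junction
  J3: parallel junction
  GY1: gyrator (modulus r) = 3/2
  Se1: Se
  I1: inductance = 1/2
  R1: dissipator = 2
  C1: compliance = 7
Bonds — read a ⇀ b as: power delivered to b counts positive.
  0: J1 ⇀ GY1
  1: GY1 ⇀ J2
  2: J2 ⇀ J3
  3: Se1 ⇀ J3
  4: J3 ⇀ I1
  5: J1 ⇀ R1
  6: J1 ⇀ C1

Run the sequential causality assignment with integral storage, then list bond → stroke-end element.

#3 stroke→J3  (Se1 fixes effort; stroke away)
#2 stroke→J2  (J3: bond 3 brought effort, rest push out)
#4 stroke→I1  (0-jn J3 has e-setter on 3)
#1 stroke→GY1  (J2: bond 2 brought effort, rest push out)
#0 stroke→GY1  (GY1: gyrator matches bond 1)
#5 stroke→J1  (J1 flow already set via bond 0)
#6 stroke→J1  (common-f at J1 fixed by 0)

bond 0 stroke at GY1
bond 1 stroke at GY1
bond 2 stroke at J2
bond 3 stroke at J3
bond 4 stroke at I1
bond 5 stroke at J1
bond 6 stroke at J1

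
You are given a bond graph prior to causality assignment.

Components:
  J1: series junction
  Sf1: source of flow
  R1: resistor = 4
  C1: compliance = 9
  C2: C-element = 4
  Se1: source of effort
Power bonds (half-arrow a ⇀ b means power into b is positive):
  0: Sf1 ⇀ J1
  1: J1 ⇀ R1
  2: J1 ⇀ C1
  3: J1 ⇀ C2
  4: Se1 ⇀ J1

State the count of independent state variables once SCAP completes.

2  (C1, C2 all integral)

β0 stroke at Sf1  (Sf1: flow source, stroke at near end)
β4 stroke at J1  (Se1 fixes effort; stroke away)
β1 stroke at J1  (J1 flow already set via bond 0)
β2 stroke at J1  (common-f at J1 fixed by 0)
β3 stroke at J1  (1-jn J1 has f-setter on 0)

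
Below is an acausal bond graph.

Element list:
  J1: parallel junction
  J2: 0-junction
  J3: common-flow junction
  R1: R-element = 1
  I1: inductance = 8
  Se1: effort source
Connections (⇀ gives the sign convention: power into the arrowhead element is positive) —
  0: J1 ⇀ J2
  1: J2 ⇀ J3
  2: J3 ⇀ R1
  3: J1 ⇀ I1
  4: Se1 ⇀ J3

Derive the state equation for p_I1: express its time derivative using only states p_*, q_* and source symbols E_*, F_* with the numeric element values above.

dp_I1/dt = -E_Se1 - p_I1/8

#4 stroke at J3  (Se1 fixes effort; stroke away)
#3 stroke at I1  (I1 integral (f out))
#0 stroke at J1  (J1: last free bond brings effort in)
#1 stroke at J2  (J2: last free bond brings effort in)
#2 stroke at J3  (J3: bond 1 brought flow, rest push out)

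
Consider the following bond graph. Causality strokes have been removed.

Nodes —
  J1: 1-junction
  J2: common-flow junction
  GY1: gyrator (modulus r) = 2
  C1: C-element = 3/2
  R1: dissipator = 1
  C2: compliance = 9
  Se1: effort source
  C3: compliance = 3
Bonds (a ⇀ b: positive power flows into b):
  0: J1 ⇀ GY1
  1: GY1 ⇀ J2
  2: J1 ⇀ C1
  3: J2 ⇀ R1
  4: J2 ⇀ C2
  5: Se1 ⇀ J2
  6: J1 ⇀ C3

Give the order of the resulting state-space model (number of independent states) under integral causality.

b5 stroke→J2  (Se1 fixes effort; stroke away)
b2 stroke→J1  (C1: C, integral causality)
b4 stroke→J2  (C2 outputs effort q/C2)
b6 stroke→J1  (C3 outputs effort q/C3)
b0 stroke→GY1  (closing 1-jn rule on J1)
b1 stroke→GY1  (GY1 both-in/both-out from 0)
b3 stroke→J2  (J2: bond 1 brought flow, rest push out)

3  (C1, C2, C3 all integral)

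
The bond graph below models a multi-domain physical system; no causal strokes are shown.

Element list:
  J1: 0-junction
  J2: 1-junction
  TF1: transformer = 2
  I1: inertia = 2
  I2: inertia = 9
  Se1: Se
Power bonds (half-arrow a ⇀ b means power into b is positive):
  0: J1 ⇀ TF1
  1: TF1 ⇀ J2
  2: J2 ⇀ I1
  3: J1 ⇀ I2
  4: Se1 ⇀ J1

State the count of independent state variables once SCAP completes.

bond 4 |J1  (Se1 (Se) sets effort on bond)
bond 0 |TF1  (J1: bond 4 brought effort, rest push out)
bond 3 |I2  (common-e at J1 fixed by 4)
bond 1 |J2  (TF TF1: opposite of bond 0)
bond 2 |I1  (only one flow-in slot at J2)

2  (I1, I2 all integral)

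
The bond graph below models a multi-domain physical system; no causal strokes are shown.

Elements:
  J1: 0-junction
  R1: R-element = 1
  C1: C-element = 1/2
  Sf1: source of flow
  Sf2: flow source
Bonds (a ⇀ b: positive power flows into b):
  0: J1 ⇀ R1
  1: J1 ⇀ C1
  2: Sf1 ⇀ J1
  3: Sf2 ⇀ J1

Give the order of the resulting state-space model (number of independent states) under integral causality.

1  (C1 all integral)

bond 2 stroke at Sf1  (Sf1 (Sf) sets flow on bond)
bond 3 stroke at Sf2  (Sf2 (Sf) sets flow on bond)
bond 1 stroke at J1  (C1 integral (e out))
bond 0 stroke at R1  (J1: bond 1 brought effort, rest push out)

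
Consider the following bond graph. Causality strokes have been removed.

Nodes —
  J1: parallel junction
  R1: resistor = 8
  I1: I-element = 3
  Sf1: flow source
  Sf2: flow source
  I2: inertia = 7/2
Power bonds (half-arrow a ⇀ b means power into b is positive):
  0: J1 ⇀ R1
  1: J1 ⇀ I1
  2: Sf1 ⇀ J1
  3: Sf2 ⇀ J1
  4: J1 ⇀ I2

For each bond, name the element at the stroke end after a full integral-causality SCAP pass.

bond 0 →J1
bond 1 →I1
bond 2 →Sf1
bond 3 →Sf2
bond 4 →I2

#2 stroke→Sf1  (Sf1 (Sf) sets flow on bond)
#3 stroke→Sf2  (Sf2 (Sf) sets flow on bond)
#1 stroke→I1  (I1: I, integral causality)
#4 stroke→I2  (I2 integral (f out))
#0 stroke→J1  (J1 needs exactly one e-in)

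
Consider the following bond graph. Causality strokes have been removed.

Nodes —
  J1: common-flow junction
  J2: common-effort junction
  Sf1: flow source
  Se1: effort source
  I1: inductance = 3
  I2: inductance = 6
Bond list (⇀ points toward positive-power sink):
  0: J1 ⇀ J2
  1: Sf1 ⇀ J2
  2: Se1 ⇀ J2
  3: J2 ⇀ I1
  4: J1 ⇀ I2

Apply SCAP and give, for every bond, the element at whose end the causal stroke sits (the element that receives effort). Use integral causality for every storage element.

bond 1 stroke at Sf1  (source Sf1 imposes f)
bond 2 stroke at J2  (Se1 fixes effort; stroke away)
bond 0 stroke at J1  (common-e at J2 fixed by 2)
bond 3 stroke at I1  (J2 effort already set via bond 2)
bond 4 stroke at I2  (J1 needs exactly one f-in)

b0 stroke→J1
b1 stroke→Sf1
b2 stroke→J2
b3 stroke→I1
b4 stroke→I2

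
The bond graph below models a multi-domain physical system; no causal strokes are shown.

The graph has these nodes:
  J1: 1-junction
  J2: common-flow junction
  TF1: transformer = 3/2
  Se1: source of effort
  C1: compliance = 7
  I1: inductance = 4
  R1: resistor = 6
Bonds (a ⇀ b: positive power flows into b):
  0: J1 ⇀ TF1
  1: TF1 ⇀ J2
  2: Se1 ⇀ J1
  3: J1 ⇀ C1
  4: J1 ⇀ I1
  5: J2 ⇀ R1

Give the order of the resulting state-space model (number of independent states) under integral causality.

2  (C1, I1 all integral)

#2 →J1  (source Se1 imposes e)
#3 →J1  (prefer integral on C1)
#4 →I1  (I1: I, integral causality)
#0 →J1  (1-jn J1 has f-setter on 4)
#1 →TF1  (TF1 one-in-one-out from 0)
#5 →J2  (1-jn J2 has f-setter on 1)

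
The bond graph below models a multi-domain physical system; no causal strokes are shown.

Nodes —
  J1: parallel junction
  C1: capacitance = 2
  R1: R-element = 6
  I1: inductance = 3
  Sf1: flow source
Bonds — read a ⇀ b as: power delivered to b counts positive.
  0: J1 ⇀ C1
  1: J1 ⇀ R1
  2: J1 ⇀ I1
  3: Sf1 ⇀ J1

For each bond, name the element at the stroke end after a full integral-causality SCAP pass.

#3 stroke→Sf1  (Sf1: flow source, stroke at near end)
#0 stroke→J1  (C1: C, integral causality)
#1 stroke→R1  (J1: bond 0 brought effort, rest push out)
#2 stroke→I1  (J1 effort already set via bond 0)

bond 0 stroke→J1
bond 1 stroke→R1
bond 2 stroke→I1
bond 3 stroke→Sf1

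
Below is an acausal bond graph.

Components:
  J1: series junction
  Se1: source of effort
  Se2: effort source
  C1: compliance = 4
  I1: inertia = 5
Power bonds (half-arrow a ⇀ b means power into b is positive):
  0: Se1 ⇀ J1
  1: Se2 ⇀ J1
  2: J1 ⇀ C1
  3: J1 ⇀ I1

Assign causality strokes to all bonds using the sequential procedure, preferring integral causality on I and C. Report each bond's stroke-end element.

β0 stroke→J1
β1 stroke→J1
β2 stroke→J1
β3 stroke→I1

b0 stroke at J1  (Se1: effort source, stroke at far end)
b1 stroke at J1  (Se2 fixes effort; stroke away)
b2 stroke at J1  (C1: C, integral causality)
b3 stroke at I1  (J1 needs exactly one f-in)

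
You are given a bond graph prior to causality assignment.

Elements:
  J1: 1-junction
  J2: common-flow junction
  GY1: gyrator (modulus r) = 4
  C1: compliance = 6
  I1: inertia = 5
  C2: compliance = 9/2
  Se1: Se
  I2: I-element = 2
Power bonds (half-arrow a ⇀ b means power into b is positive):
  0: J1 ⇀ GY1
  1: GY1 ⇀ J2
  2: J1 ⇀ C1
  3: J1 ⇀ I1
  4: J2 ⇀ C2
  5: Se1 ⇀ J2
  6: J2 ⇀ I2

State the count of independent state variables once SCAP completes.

4  (C1, C2, I1, I2 all integral)

b5 stroke at J2  (source Se1 imposes e)
b2 stroke at J1  (C1 integral (e out))
b3 stroke at I1  (prefer integral on I1)
b0 stroke at J1  (common-f at J1 fixed by 3)
b1 stroke at J2  (through GY1, causality inverts; strokes same side of GY1)
b4 stroke at J2  (C2 integral (e out))
b6 stroke at I2  (J2 needs exactly one f-in)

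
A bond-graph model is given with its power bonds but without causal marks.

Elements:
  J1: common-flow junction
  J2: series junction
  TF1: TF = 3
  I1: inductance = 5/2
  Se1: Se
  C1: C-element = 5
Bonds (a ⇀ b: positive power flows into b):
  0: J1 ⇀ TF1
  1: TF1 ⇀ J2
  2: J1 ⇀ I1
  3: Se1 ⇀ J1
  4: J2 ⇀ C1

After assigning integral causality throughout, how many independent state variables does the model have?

#3 |J1  (Se1 (Se) sets effort on bond)
#2 |I1  (I1: I, integral causality)
#0 |J1  (J1: bond 2 brought flow, rest push out)
#1 |TF1  (through TF1, causality passes straight; one stroke at TF1)
#4 |J2  (J2: bond 1 brought flow, rest push out)

2  (C1, I1 all integral)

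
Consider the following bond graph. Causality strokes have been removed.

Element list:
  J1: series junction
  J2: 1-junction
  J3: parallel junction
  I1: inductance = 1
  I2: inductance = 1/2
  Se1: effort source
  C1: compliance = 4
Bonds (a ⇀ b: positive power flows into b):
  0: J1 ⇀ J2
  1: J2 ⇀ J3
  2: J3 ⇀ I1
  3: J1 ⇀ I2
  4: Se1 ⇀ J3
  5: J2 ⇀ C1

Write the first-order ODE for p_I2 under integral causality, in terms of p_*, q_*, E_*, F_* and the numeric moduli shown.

β4 stroke at J3  (Se1 fixes effort; stroke away)
β1 stroke at J2  (J3 effort already set via bond 4)
β2 stroke at I1  (J3: bond 4 brought effort, rest push out)
β3 stroke at I2  (I2 integral (f out))
β0 stroke at J1  (1-jn J1 has f-setter on 3)
β5 stroke at J2  (1-jn J2 has f-setter on 0)

dp_I2/dt = -E_Se1 - q_C1/4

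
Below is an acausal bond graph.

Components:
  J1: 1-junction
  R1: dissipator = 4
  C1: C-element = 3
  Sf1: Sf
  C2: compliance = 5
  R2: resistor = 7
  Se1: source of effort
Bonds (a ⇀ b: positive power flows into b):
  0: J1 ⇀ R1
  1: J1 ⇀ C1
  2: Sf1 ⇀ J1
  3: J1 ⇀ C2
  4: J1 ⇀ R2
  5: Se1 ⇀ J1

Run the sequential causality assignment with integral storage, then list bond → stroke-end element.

#2 |Sf1  (Sf1: flow source, stroke at near end)
#5 |J1  (Se1: effort source, stroke at far end)
#0 |J1  (1-jn J1 has f-setter on 2)
#1 |J1  (1-jn J1 has f-setter on 2)
#3 |J1  (J1 flow already set via bond 2)
#4 |J1  (J1 flow already set via bond 2)

bond 0 stroke at J1
bond 1 stroke at J1
bond 2 stroke at Sf1
bond 3 stroke at J1
bond 4 stroke at J1
bond 5 stroke at J1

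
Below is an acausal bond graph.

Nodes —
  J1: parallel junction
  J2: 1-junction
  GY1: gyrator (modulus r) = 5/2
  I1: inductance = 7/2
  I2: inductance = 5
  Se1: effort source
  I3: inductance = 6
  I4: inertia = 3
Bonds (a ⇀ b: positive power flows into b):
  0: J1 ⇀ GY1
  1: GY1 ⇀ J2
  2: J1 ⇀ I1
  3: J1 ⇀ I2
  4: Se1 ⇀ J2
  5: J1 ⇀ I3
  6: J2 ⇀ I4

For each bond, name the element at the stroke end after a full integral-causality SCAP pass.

bond 0 stroke at J1
bond 1 stroke at J2
bond 2 stroke at I1
bond 3 stroke at I2
bond 4 stroke at J2
bond 5 stroke at I3
bond 6 stroke at I4

b4 stroke→J2  (Se1 fixes effort; stroke away)
b2 stroke→I1  (I1 outputs flow p/I1)
b3 stroke→I2  (I2: I, integral causality)
b5 stroke→I3  (prefer integral on I3)
b0 stroke→J1  (closing 0-jn rule on J1)
b1 stroke→J2  (through GY1, causality inverts; strokes same side of GY1)
b6 stroke→I4  (only one flow-in slot at J2)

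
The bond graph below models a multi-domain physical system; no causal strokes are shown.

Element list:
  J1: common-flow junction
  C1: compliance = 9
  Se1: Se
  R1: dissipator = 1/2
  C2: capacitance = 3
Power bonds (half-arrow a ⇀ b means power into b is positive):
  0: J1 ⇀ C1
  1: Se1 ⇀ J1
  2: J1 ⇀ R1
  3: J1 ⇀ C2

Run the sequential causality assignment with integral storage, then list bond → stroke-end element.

bond 1 |J1  (source Se1 imposes e)
bond 0 |J1  (C1 outputs effort q/C1)
bond 3 |J1  (prefer integral on C2)
bond 2 |R1  (closing 1-jn rule on J1)

β0 stroke→J1
β1 stroke→J1
β2 stroke→R1
β3 stroke→J1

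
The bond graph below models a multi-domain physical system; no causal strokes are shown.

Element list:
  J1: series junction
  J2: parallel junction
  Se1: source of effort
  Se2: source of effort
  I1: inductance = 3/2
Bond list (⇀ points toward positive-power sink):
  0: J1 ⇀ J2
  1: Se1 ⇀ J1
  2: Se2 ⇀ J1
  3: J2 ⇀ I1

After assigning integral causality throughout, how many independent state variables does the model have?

b1 |J1  (Se1 (Se) sets effort on bond)
b2 |J1  (Se2 fixes effort; stroke away)
b0 |J2  (J1 needs exactly one f-in)
b3 |I1  (0-jn J2 has e-setter on 0)

1  (I1 all integral)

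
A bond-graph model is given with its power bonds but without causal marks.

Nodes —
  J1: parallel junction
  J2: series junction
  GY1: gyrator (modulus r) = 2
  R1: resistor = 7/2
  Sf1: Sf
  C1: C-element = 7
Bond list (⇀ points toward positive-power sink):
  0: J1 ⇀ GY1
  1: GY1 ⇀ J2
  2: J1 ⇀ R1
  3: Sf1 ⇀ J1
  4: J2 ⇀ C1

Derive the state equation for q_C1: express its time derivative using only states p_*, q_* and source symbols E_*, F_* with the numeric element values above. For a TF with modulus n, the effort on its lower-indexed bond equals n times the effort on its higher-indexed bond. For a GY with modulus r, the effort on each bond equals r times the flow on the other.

bond 3 stroke→Sf1  (Sf1 (Sf) sets flow on bond)
bond 4 stroke→J2  (C1: C, integral causality)
bond 1 stroke→GY1  (J2: last free bond brings flow in)
bond 0 stroke→GY1  (GY1 both-in/both-out from 1)
bond 2 stroke→J1  (J1: last free bond brings effort in)

dq_C1/dt = 7*F_Sf1/4 - q_C1/8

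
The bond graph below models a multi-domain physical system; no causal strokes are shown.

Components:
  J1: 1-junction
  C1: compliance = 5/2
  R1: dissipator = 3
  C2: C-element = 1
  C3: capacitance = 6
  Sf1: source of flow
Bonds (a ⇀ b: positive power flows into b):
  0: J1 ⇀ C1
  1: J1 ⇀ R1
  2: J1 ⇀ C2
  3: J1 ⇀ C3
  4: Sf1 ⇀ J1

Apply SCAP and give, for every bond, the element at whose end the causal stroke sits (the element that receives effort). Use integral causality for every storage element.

bond 4 stroke→Sf1  (source Sf1 imposes f)
bond 0 stroke→J1  (J1 flow already set via bond 4)
bond 1 stroke→J1  (common-f at J1 fixed by 4)
bond 2 stroke→J1  (J1 flow already set via bond 4)
bond 3 stroke→J1  (common-f at J1 fixed by 4)

b0 stroke at J1
b1 stroke at J1
b2 stroke at J1
b3 stroke at J1
b4 stroke at Sf1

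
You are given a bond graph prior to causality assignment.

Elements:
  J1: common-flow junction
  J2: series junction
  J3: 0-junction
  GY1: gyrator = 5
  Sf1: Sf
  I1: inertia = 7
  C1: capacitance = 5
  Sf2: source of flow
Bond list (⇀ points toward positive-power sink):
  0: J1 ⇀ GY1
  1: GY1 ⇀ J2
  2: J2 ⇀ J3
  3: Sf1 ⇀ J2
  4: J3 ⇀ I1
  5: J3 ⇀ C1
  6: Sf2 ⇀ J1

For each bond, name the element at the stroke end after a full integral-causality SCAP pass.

bond 3 stroke at Sf1  (Sf1: flow source, stroke at near end)
bond 6 stroke at Sf2  (Sf2 (Sf) sets flow on bond)
bond 0 stroke at J1  (1-jn J1 has f-setter on 6)
bond 1 stroke at J2  (J2: bond 3 brought flow, rest push out)
bond 2 stroke at J2  (J2: bond 3 brought flow, rest push out)
bond 4 stroke at I1  (prefer integral on I1)
bond 5 stroke at J3  (J3: last free bond brings effort in)

β0 |J1
β1 |J2
β2 |J2
β3 |Sf1
β4 |I1
β5 |J3
β6 |Sf2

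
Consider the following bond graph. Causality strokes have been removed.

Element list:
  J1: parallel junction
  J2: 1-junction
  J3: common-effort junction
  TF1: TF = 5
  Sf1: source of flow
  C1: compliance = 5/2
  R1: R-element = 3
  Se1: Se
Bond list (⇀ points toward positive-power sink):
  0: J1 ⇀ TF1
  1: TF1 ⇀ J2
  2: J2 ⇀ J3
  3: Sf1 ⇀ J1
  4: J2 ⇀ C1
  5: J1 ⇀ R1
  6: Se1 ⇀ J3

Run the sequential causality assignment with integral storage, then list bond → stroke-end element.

#3 stroke at Sf1  (Sf1: flow source, stroke at near end)
#6 stroke at J3  (Se1: effort source, stroke at far end)
#2 stroke at J2  (0-jn J3 has e-setter on 6)
#4 stroke at J2  (C1: C, integral causality)
#1 stroke at TF1  (J2: last free bond brings flow in)
#0 stroke at J1  (TF TF1: opposite of bond 1)
#5 stroke at R1  (J1 effort already set via bond 0)

β0 stroke→J1
β1 stroke→TF1
β2 stroke→J2
β3 stroke→Sf1
β4 stroke→J2
β5 stroke→R1
β6 stroke→J3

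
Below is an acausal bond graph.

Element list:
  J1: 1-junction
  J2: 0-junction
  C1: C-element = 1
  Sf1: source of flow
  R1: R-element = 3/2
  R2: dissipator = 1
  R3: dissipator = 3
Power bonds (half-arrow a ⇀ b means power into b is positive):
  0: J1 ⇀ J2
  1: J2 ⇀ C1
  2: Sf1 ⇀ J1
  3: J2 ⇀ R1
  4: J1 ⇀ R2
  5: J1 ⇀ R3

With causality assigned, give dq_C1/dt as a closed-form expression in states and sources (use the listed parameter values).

bond 2 |Sf1  (source Sf1 imposes f)
bond 0 |J1  (J1 flow already set via bond 2)
bond 4 |J1  (1-jn J1 has f-setter on 2)
bond 5 |J1  (common-f at J1 fixed by 2)
bond 1 |J2  (prefer integral on C1)
bond 3 |R1  (J2 effort already set via bond 1)

dq_C1/dt = F_Sf1 - 2*q_C1/3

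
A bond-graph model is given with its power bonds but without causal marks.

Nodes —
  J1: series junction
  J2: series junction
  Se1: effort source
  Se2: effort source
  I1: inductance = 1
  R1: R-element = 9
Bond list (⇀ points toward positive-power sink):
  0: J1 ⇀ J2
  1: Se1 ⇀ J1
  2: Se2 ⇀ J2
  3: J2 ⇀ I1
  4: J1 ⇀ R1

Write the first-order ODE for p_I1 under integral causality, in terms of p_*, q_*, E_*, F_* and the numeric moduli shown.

β1 stroke→J1  (source Se1 imposes e)
β2 stroke→J2  (Se2 (Se) sets effort on bond)
β3 stroke→I1  (I1 integral (f out))
β0 stroke→J2  (1-jn J2 has f-setter on 3)
β4 stroke→J1  (J1 flow already set via bond 0)

dp_I1/dt = E_Se1 + E_Se2 - 9*p_I1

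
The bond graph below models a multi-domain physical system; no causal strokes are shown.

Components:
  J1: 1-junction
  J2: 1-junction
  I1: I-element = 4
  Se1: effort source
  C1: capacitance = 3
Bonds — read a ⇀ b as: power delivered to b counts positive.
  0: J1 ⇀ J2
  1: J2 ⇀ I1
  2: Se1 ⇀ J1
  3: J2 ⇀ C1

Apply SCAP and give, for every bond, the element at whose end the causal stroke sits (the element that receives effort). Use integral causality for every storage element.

β2 stroke→J1  (Se1 fixes effort; stroke away)
β0 stroke→J2  (closing 1-jn rule on J1)
β1 stroke→I1  (prefer integral on I1)
β3 stroke→J2  (1-jn J2 has f-setter on 1)

bond 0 stroke at J2
bond 1 stroke at I1
bond 2 stroke at J1
bond 3 stroke at J2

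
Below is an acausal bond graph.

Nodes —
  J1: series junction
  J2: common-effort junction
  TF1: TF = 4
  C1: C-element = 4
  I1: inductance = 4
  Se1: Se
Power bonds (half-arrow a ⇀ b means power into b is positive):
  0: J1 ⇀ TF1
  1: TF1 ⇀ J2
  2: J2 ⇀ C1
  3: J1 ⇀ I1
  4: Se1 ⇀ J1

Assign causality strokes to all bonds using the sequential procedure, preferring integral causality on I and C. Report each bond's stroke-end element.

β4 |J1  (source Se1 imposes e)
β2 |J2  (prefer integral on C1)
β1 |TF1  (J2: bond 2 brought effort, rest push out)
β0 |J1  (TF1 one-in-one-out from 1)
β3 |I1  (only one flow-in slot at J1)

b0 stroke at J1
b1 stroke at TF1
b2 stroke at J2
b3 stroke at I1
b4 stroke at J1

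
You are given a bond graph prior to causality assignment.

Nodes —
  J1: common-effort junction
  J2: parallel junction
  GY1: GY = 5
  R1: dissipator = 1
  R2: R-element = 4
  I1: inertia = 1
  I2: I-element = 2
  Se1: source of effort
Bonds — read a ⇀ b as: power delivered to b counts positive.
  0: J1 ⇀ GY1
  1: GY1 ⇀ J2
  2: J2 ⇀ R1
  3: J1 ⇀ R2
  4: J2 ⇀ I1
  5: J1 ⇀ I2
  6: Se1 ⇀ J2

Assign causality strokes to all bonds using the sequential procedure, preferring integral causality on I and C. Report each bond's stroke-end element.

bond 0 stroke at GY1
bond 1 stroke at GY1
bond 2 stroke at R1
bond 3 stroke at J1
bond 4 stroke at I1
bond 5 stroke at I2
bond 6 stroke at J2

b6 stroke at J2  (Se1 (Se) sets effort on bond)
b1 stroke at GY1  (J2: bond 6 brought effort, rest push out)
b2 stroke at R1  (J2: bond 6 brought effort, rest push out)
b4 stroke at I1  (common-e at J2 fixed by 6)
b0 stroke at GY1  (GY1: gyrator matches bond 1)
b5 stroke at I2  (I2 integral (f out))
b3 stroke at J1  (only one effort-in slot at J1)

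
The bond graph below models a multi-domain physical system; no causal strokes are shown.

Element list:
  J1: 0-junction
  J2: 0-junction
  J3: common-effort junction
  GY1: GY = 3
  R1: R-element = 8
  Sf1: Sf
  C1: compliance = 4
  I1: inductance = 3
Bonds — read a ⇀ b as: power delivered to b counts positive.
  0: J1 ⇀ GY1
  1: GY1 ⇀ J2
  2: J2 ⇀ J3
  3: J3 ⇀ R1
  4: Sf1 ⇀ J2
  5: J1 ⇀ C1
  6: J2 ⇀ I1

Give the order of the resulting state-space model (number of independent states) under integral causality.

2  (C1, I1 all integral)

β4 stroke at Sf1  (Sf1: flow source, stroke at near end)
β5 stroke at J1  (C1: C, integral causality)
β0 stroke at GY1  (J1: bond 5 brought effort, rest push out)
β1 stroke at GY1  (through GY1, causality inverts; strokes same side of GY1)
β6 stroke at I1  (prefer integral on I1)
β2 stroke at J2  (closing 0-jn rule on J2)
β3 stroke at J3  (J3 needs exactly one e-in)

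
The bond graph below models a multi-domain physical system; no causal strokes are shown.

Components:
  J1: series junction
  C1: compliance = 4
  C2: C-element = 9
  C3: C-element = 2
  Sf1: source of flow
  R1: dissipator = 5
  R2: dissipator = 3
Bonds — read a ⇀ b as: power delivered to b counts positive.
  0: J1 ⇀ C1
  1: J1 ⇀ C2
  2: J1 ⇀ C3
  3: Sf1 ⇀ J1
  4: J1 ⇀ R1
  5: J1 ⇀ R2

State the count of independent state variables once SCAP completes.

3  (C1, C2, C3 all integral)

β3 stroke→Sf1  (source Sf1 imposes f)
β0 stroke→J1  (J1 flow already set via bond 3)
β1 stroke→J1  (J1 flow already set via bond 3)
β2 stroke→J1  (J1 flow already set via bond 3)
β4 stroke→J1  (1-jn J1 has f-setter on 3)
β5 stroke→J1  (J1: bond 3 brought flow, rest push out)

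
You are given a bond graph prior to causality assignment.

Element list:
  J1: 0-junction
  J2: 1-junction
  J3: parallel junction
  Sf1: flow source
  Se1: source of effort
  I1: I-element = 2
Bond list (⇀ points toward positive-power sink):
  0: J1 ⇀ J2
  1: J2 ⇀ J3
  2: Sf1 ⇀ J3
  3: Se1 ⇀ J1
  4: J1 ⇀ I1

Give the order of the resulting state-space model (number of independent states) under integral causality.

β2 stroke at Sf1  (Sf1 fixes flow; stroke at Sf1)
β3 stroke at J1  (Se1 (Se) sets effort on bond)
β0 stroke at J2  (J1 effort already set via bond 3)
β4 stroke at I1  (J1: bond 3 brought effort, rest push out)
β1 stroke at J3  (J2 needs exactly one f-in)

1  (I1 all integral)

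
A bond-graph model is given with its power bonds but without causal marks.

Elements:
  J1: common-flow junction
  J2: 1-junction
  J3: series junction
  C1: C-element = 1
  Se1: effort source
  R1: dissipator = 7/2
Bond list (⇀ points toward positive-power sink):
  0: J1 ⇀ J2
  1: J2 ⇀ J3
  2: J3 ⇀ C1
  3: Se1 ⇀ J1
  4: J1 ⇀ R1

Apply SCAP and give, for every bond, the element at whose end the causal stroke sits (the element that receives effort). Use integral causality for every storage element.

β3 |J1  (Se1: effort source, stroke at far end)
β2 |J3  (C1: C, integral causality)
β1 |J2  (J3: last free bond brings flow in)
β0 |J1  (J2 needs exactly one f-in)
β4 |R1  (only one flow-in slot at J1)

b0 stroke at J1
b1 stroke at J2
b2 stroke at J3
b3 stroke at J1
b4 stroke at R1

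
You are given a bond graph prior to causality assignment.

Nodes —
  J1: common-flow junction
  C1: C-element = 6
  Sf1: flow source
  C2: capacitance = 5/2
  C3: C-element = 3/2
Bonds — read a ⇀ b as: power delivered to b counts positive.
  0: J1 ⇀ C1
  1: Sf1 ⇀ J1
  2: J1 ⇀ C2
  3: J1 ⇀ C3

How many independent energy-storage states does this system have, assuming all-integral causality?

3  (C1, C2, C3 all integral)

b1 →Sf1  (Sf1: flow source, stroke at near end)
b0 →J1  (J1: bond 1 brought flow, rest push out)
b2 →J1  (J1 flow already set via bond 1)
b3 →J1  (1-jn J1 has f-setter on 1)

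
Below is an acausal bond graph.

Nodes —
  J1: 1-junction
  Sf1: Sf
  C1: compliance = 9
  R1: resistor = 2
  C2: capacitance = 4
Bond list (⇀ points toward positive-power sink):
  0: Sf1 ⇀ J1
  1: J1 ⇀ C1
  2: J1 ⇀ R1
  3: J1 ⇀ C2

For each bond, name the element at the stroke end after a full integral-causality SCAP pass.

β0 stroke→Sf1  (Sf1 fixes flow; stroke at Sf1)
β1 stroke→J1  (1-jn J1 has f-setter on 0)
β2 stroke→J1  (J1 flow already set via bond 0)
β3 stroke→J1  (J1: bond 0 brought flow, rest push out)

#0 stroke at Sf1
#1 stroke at J1
#2 stroke at J1
#3 stroke at J1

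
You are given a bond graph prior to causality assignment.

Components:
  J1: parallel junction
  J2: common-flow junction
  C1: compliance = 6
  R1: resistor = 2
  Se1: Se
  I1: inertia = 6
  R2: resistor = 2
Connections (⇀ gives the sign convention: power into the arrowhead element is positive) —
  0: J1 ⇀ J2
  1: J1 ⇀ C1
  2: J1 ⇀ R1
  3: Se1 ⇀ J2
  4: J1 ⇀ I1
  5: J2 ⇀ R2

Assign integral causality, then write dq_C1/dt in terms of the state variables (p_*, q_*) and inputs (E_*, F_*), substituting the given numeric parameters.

dq_C1/dt = -E_Se1/2 - p_I1/6 - q_C1/6

β3 stroke at J2  (Se1 (Se) sets effort on bond)
β1 stroke at J1  (C1 integral (e out))
β0 stroke at J2  (common-e at J1 fixed by 1)
β2 stroke at R1  (common-e at J1 fixed by 1)
β4 stroke at I1  (0-jn J1 has e-setter on 1)
β5 stroke at R2  (only one flow-in slot at J2)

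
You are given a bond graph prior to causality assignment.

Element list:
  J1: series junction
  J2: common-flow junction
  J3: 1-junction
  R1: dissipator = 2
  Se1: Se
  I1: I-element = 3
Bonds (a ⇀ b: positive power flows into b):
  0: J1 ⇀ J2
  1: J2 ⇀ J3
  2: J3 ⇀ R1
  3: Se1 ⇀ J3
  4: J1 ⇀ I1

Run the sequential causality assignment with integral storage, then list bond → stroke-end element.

bond 3 →J3  (Se1 (Se) sets effort on bond)
bond 4 →I1  (I1 outputs flow p/I1)
bond 0 →J1  (1-jn J1 has f-setter on 4)
bond 1 →J2  (J2 flow already set via bond 0)
bond 2 →J3  (J3 flow already set via bond 1)

#0 stroke→J1
#1 stroke→J2
#2 stroke→J3
#3 stroke→J3
#4 stroke→I1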